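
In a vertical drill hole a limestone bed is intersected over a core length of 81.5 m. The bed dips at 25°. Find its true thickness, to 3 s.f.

73.9 m

True thickness t = h · cos(dip) = 81.5 × cos 25°
t = 81.5 × 0.9063 = 73.864 m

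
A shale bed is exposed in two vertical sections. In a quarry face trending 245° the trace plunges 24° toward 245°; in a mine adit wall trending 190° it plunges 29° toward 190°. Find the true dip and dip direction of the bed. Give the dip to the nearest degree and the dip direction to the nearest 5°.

Represent each trace as a vector plunging at its apparent dip toward its trend (east-north-up frame): v₁ = (-0.828, -0.386, -0.407), v₂ = (-0.152, -0.861, -0.485).
n = v₁ × v₂ = (-0.163, -0.340, 0.655) (taken with n_z > 0).
True dip = arccos(n_z / |n|) = arccos(0.8667) = 29.9°.
Dip direction = azimuth of (n_x, n_y) = atan2(-0.163, -0.340) = 206°.

true dip 30°, dip direction 205°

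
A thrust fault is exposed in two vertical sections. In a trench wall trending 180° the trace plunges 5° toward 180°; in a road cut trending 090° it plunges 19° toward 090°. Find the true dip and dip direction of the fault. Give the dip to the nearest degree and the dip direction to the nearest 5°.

Represent each trace as a vector plunging at its apparent dip toward its trend (east-north-up frame): v₁ = (0.000, -0.996, -0.087), v₂ = (0.946, 0.000, -0.326).
n = v₁ × v₂ = (0.324, -0.082, 0.942) (taken with n_z > 0).
tan δ = √(n_x²+n_y²)/n_z = 0.335/0.942, so δ = 19.6°.
Dip direction = azimuth of (n_x, n_y) = atan2(0.324, -0.082) = 104°.

true dip 20°, dip direction 105°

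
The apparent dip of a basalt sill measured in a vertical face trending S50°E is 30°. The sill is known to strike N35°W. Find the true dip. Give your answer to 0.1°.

65.9°

The section is 15° from the strike.
tan(true dip) = tan 30° / sin 15° = 2.2307
δ = arctan(2.2307) = 65.85°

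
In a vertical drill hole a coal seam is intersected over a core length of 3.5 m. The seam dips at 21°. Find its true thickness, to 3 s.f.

True thickness t = h · cos(dip) = 3.5 × cos 21°
t = 3.5 × 0.9336 = 3.268 m

3.27 m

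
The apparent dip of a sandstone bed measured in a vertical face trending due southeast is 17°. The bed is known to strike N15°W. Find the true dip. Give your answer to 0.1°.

β = acute angle between strike N15°W and section due southeast = 30°.
tan δ = tan α / sin β = tan 17° / sin 30° = 0.3057 / 0.5000 = 0.6115
δ = arctan(0.6115) = 31.44°

31.4°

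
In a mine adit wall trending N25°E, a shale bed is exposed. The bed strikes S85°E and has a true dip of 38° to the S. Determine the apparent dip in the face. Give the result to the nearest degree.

The strike is S85°E and the section trends N25°E; the acute angle between them is β = 70°.
tan α = tan 38° × sin 70° = 0.7813 × 0.9397 = 0.7342
α = arctan(0.7342) = 36.28°

36°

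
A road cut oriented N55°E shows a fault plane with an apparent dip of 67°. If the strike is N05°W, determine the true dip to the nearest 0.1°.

69.8°

The section is 60° from the strike.
tan δ = tan α / sin β = tan 67° / sin 60° = 2.3559 / 0.8660 = 2.7203
δ = arctan(2.7203) = 69.82°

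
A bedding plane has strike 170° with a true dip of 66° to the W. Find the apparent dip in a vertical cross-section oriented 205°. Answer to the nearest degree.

52°

The section lies 35° from the strike.
tan(apparent dip) = tan 66° · sin 35° = 1.2883
α = arctan(1.2883) = 52.18°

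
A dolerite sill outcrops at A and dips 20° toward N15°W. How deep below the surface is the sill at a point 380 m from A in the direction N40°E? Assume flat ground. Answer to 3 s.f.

The hole lies 55° from the dip direction, so the down-dip offset is 380 × cos 55° = 217.96 m.
Depth = down-dip offset × tan(dip) = 217.96 × tan 20° = 217.96 × 0.3640
Depth = 79.33 m

79.3 m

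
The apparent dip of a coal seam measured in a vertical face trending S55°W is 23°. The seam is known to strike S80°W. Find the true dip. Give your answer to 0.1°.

β = acute angle between strike S80°W and section S55°W = 25°.
tan δ = tan α / sin β = tan 23° / sin 25° = 0.4245 / 0.4226 = 1.0044
true dip = arctan 1.0044 = 45.13°

45.1°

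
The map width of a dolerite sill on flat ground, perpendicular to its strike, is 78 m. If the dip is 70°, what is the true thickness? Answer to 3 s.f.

True thickness t = w · sin(dip) = 78 × sin 70°
t = 78 × 0.9397 = 73.296 m

73.3 m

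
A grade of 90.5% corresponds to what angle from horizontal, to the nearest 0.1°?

tan θ = 90.5/100 = 0.9050
θ = arctan(0.9050) = 42.15°

42.1°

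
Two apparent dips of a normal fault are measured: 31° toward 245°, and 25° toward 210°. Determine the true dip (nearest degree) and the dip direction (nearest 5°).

Each apparent-dip line lies in the plane. As unit vectors (x east, y north, z up), v₁ plunges 31°→245° and v₂ plunges 25°→210°.
n = v₁ × v₂ = (-0.251, -0.095, 0.446) (taken with n_z > 0).
Dip δ = arctan(|n_h|/n_z) = arctan(0.268/0.446) = 31.1°.
Dip direction = atan2(-0.251, -0.095) = 249° (azimuth of n's horizontal projection).

true dip 31°, dip direction 250°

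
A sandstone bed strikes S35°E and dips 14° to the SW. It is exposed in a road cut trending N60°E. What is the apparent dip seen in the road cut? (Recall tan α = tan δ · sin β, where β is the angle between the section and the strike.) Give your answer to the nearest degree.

14°

Angle between strike (S35°E) and section (N60°E): β = 85°.
tan(apparent dip) = tan 14° · sin 85° = 0.2484
α = arctan(0.2484) = 13.95°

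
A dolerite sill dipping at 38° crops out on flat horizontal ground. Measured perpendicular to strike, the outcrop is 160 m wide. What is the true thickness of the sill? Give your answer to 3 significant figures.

True thickness t = w · sin(dip) = 160 × sin 38°
t = 160 × 0.6157 = 98.506 m

98.5 m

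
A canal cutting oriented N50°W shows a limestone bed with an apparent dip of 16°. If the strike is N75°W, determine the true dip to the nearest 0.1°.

34.2°

β = acute angle between strike N75°W and section N50°W = 25°.
tan δ = tan α / sin β = tan 16° / sin 25° = 0.2867 / 0.4226 = 0.6785
true dip = arctan 0.6785 = 34.16°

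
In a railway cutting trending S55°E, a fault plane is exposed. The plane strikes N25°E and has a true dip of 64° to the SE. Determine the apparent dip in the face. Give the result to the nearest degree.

64°

The section lies 80° from the strike.
tan α = tan 64° × sin 80° = 2.0503 × 0.9848 = 2.0192
α = arctan(2.0192) = 63.65°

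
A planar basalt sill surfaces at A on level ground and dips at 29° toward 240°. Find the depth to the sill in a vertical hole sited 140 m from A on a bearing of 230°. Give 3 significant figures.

76.4 m

The hole lies 10° from the dip direction, so the down-dip offset is 140 × cos 10° = 137.87 m.
Depth = down-dip offset × tan(dip) = 137.87 × tan 29° = 137.87 × 0.5543
Depth = 76.42 m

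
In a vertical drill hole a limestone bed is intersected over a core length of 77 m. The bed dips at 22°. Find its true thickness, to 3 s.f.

71.4 m

True thickness t = h · cos(dip) = 77 × cos 22°
t = 77 × 0.9272 = 71.393 m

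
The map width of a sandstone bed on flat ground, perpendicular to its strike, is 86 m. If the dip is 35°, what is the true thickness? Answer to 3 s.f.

49.3 m

True thickness t = w · sin(dip) = 86 × sin 35°
t = 86 × 0.5736 = 49.328 m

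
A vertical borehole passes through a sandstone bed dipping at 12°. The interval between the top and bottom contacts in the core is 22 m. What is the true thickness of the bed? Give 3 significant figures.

21.5 m

True thickness t = h · cos(dip) = 22 × cos 12°
t = 22 × 0.9781 = 21.519 m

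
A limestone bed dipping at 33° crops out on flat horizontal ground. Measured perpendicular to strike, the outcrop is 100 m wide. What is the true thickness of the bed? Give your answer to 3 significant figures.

54.5 m

True thickness t = w · sin(dip) = 100 × sin 33°
t = 100 × 0.5446 = 54.464 m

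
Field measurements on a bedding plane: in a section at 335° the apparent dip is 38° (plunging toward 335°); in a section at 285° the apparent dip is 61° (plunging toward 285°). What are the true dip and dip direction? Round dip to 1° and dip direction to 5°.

Each apparent-dip line lies in the plane. As unit vectors (x east, y north, z up), v₁ plunges 38°→335° and v₂ plunges 61°→285°.
n = v₁ × v₂ = (-0.547, -0.003, 0.293) (taken with n_z > 0).
tan δ = √(n_x²+n_y²)/n_z = 0.547/0.293, so δ = 61.9°.
Dip direction = azimuth of (n_x, n_y) = atan2(-0.547, -0.003) = 270°.

true dip 62°, dip direction 270°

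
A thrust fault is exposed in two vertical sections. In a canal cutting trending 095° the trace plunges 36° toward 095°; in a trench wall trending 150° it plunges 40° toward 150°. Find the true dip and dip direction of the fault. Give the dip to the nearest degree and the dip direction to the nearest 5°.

true dip 42°, dip direction 130°

Each apparent-dip line lies in the plane. As unit vectors (x east, y north, z up), v₁ plunges 36°→095° and v₂ plunges 40°→150°.
n = v₁ × v₂ = (0.345, -0.293, 0.508) (taken with n_z > 0).
True dip = arccos(n_z / |n|) = arccos(0.7467) = 41.7°.
Dip direction = atan2(0.345, -0.293) = 130° (azimuth of n's horizontal projection).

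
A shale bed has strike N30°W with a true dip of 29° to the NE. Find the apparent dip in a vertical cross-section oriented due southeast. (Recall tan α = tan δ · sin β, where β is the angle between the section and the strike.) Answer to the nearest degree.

The section lies 15° from the strike.
tan(apparent dip) = tan 29° · sin 15° = 0.1435
α = arctan(0.1435) = 8.16°

8°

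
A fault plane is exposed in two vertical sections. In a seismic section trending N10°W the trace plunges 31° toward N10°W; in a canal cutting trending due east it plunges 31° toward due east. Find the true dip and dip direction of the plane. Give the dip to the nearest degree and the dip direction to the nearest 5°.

true dip 43°, dip direction 040°

Represent each trace as a vector plunging at its apparent dip toward its trend (east-north-up frame): v₁ = (-0.149, 0.844, -0.515), v₂ = (0.857, 0.000, -0.515).
n = v₁ × v₂ = (0.435, 0.518, 0.724) (taken with n_z > 0).
True dip = arccos(n_z / |n|) = arccos(0.7305) = 43.1°.
Dip direction = atan2(0.435, 0.518) = 40° (azimuth of n's horizontal projection).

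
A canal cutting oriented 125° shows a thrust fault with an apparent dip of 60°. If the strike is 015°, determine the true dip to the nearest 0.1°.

β = acute angle between strike 015° and section 125° = 70°.
tan δ = tan α / sin β = tan 60° / sin 70° = 1.7321 / 0.9397 = 1.8432
true dip = arctan 1.8432 = 61.52°

61.5°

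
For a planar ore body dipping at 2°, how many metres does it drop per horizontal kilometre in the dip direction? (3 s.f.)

drop per km = 1000 × tan 2° = 1000 × 0.0349

34.9 m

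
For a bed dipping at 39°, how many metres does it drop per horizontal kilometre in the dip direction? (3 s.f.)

drop per km = 1000 × tan 39° = 1000 × 0.8098

810 m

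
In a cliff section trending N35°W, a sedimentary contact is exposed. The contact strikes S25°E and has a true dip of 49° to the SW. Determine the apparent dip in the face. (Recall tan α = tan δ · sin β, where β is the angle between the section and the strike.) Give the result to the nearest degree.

Angle between strike (S25°E) and section (N35°W): β = 10°.
tan α = tan 49° × sin 10° = 1.1504 × 0.1736 = 0.1998
apparent dip = arctan 0.1998 = 11.30°

11°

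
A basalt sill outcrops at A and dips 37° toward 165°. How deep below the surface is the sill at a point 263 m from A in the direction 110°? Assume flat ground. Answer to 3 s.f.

The hole lies 55° from the dip direction, so the down-dip offset is 263 × cos 55° = 150.85 m.
Depth = down-dip offset × tan(dip) = 150.85 × tan 37° = 150.85 × 0.7536
Depth = 113.67 m

114 m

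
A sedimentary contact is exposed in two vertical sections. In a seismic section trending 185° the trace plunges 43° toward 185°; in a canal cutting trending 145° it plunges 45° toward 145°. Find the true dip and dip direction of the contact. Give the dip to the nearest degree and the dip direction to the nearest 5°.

true dip 46°, dip direction 160°

The two traces are lines in the plane: v₁ = (sin 185°·cos 43°, cos 185°·cos 43°, −sin 43°), v₂ = (sin 145°·cos 45°, cos 145°·cos 45°, −sin 45°).
Cross product v₁ × v₂ gives the pole to the plane: n ∝ (0.120, -0.322, 0.332).
True dip = arccos(n_z / |n|) = arccos(0.6955) = 45.9°.
The horizontal component of n points toward azimuth atan2(n_x, n_y) = 160°, the dip direction.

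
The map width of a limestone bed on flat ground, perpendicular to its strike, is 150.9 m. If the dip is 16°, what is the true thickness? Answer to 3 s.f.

True thickness t = w · sin(dip) = 150.9 × sin 16°
t = 150.9 × 0.2756 = 41.594 m

41.6 m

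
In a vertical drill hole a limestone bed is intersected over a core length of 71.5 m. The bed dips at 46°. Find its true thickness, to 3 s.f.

True thickness t = h · cos(dip) = 71.5 × cos 46°
t = 71.5 × 0.6947 = 49.668 m

49.7 m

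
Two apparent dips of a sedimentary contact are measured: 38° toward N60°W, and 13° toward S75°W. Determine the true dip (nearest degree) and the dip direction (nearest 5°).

The two traces are lines in the plane: v₁ = (sin 300°·cos 38°, cos 300°·cos 38°, −sin 38°), v₂ = (sin 255°·cos 13°, cos 255°·cos 13°, −sin 13°).
Cross product v₁ × v₂ gives the pole to the plane: n ∝ (-0.244, 0.426, 0.543).
Dip δ = arctan(|n_h|/n_z) = arctan(0.491/0.543) = 42.1°.
Dip direction = atan2(-0.244, 0.426) = 330° (azimuth of n's horizontal projection).

true dip 42°, dip direction 330°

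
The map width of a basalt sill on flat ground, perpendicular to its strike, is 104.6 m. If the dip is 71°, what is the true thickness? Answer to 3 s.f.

True thickness t = w · sin(dip) = 104.6 × sin 71°
t = 104.6 × 0.9455 = 98.901 m

98.9 m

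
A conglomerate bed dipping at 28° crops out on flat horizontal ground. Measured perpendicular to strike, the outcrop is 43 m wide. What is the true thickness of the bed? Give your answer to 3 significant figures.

True thickness t = w · sin(dip) = 43 × sin 28°
t = 43 × 0.4695 = 20.187 m

20.2 m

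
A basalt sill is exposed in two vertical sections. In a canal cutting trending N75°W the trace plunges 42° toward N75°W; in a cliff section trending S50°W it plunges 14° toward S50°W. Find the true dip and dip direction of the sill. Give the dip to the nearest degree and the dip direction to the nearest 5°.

true dip 44°, dip direction 305°

Represent each trace as a vector plunging at its apparent dip toward its trend (east-north-up frame): v₁ = (-0.718, 0.192, -0.669), v₂ = (-0.743, -0.624, -0.242).
The plane normal is n = v₁ × v₂ ∝ (-0.464, 0.324, 0.591).
tan δ = √(n_x²+n_y²)/n_z = 0.566/0.591, so δ = 43.8°.
Dip direction = atan2(-0.464, 0.324) = 305° (azimuth of n's horizontal projection).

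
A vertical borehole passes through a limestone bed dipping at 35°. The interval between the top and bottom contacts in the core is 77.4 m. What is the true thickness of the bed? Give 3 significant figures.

True thickness t = h · cos(dip) = 77.4 × cos 35°
t = 77.4 × 0.8192 = 63.402 m

63.4 m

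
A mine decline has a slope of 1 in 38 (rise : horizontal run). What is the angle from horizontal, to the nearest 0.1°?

1.5°

tan θ = 1/38 = 0.0263
θ = arctan(0.0263) = 1.51°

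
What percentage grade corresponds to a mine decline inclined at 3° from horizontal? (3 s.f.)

5.24%

grade % = 100 × tan 3° = 100 × 0.0524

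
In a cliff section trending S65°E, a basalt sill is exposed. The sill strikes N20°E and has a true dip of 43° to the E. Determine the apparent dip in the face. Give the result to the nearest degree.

43°

The section lies 85° from the strike.
tan(apparent dip) = tan 43° · sin 85° = 0.9290
α = arctan(0.9290) = 42.89°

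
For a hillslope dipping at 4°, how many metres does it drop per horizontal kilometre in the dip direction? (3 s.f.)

drop per km = 1000 × tan 4° = 1000 × 0.0699

69.9 m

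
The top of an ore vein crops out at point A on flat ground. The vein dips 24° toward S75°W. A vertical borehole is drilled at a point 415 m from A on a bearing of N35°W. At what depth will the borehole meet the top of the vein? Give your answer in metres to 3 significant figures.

63.2 m

The hole lies 70° from the dip direction, so the down-dip offset is 415 × cos 70° = 141.94 m.
Depth = down-dip offset × tan(dip) = 141.94 × tan 24° = 141.94 × 0.4452
Depth = 63.20 m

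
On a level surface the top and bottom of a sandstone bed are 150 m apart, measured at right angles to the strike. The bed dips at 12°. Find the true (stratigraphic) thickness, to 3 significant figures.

True thickness t = w · sin(dip) = 150 × sin 12°
t = 150 × 0.2079 = 31.187 m

31.2 m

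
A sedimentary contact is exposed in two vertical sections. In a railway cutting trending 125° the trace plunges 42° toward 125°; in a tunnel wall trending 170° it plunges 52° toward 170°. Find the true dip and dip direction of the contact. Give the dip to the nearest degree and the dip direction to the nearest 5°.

Each apparent-dip line lies in the plane. As unit vectors (x east, y north, z up), v₁ plunges 42°→125° and v₂ plunges 52°→170°.
Cross product v₁ × v₂ gives the pole to the plane: n ∝ (0.070, -0.408, 0.324).
Dip δ = arctan(|n_h|/n_z) = arctan(0.414/0.324) = 52.0°.
Dip direction = atan2(0.070, -0.408) = 170° (azimuth of n's horizontal projection).

true dip 52°, dip direction 170°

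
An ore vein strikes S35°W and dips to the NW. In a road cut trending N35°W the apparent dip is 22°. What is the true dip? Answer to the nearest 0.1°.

The section is 70° from the strike.
tan δ = tan α / sin β = tan 22° / sin 70° = 0.4040 / 0.9397 = 0.4300
δ = arctan(0.4300) = 23.27°

23.3°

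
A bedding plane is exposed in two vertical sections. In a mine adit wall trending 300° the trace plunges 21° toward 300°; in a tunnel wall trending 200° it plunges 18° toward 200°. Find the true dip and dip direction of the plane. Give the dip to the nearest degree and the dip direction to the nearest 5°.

The two traces are lines in the plane: v₁ = (sin 300°·cos 21°, cos 300°·cos 21°, −sin 21°), v₂ = (sin 200°·cos 18°, cos 200°·cos 18°, −sin 18°).
n = v₁ × v₂ = (-0.465, -0.133, 0.874) (taken with n_z > 0).
tan δ = √(n_x²+n_y²)/n_z = 0.483/0.874, so δ = 28.9°.
Dip direction = azimuth of (n_x, n_y) = atan2(-0.465, -0.133) = 254°.

true dip 29°, dip direction 255°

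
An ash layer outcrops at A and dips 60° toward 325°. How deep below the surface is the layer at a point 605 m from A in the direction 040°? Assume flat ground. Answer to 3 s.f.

The hole lies 75° from the dip direction, so the down-dip offset is 605 × cos 75° = 156.59 m.
Depth = down-dip offset × tan(dip) = 156.59 × tan 60° = 156.59 × 1.7321
Depth = 271.21 m

271 m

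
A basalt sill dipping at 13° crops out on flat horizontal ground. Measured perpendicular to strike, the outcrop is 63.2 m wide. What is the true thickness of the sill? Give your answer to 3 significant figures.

True thickness t = w · sin(dip) = 63.2 × sin 13°
t = 63.2 × 0.2250 = 14.217 m

14.2 m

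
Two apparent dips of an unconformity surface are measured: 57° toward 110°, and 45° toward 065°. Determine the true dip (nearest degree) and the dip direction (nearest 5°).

Represent each trace as a vector plunging at its apparent dip toward its trend (east-north-up frame): v₁ = (0.512, -0.186, -0.839), v₂ = (0.641, 0.299, -0.707).
The plane normal is n = v₁ × v₂ ∝ (0.382, -0.176, 0.272).
True dip = arccos(n_z / |n|) = arccos(0.5434) = 57.1°.
Dip direction = azimuth of (n_x, n_y) = atan2(0.382, -0.176) = 115°.

true dip 57°, dip direction 115°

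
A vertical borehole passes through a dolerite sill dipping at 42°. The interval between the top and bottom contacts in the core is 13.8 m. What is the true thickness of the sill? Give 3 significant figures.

True thickness t = h · cos(dip) = 13.8 × cos 42°
t = 13.8 × 0.7431 = 10.255 m

10.3 m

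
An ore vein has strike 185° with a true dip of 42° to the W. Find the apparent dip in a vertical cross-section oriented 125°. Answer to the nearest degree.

38°

The strike is 185° and the section trends 125°; the acute angle between them is β = 60°.
tan(apparent dip) = tan 42° · sin 60° = 0.7798
α = arctan(0.7798) = 37.95°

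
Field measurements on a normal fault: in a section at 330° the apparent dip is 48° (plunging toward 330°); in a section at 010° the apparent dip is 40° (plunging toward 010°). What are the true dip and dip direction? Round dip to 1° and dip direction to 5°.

true dip 48°, dip direction 330°

Represent each trace as a vector plunging at its apparent dip toward its trend (east-north-up frame): v₁ = (-0.335, 0.579, -0.743), v₂ = (0.133, 0.754, -0.643).
Cross product v₁ × v₂ gives the pole to the plane: n ∝ (-0.188, 0.314, 0.329).
Dip δ = arctan(|n_h|/n_z) = arctan(0.366/0.329) = 48.0°.
Dip direction = atan2(-0.188, 0.314) = 329° (azimuth of n's horizontal projection).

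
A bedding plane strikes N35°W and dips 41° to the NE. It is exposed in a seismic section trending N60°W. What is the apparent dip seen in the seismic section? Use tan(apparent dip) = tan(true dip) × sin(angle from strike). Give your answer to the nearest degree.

Angle between strike (N35°W) and section (N60°W): β = 25°.
tan(apparent dip) = tan 41° · sin 25° = 0.3674
apparent dip = arctan 0.3674 = 20.17°

20°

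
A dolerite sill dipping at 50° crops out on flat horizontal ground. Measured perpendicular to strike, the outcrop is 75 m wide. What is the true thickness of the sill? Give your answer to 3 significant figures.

True thickness t = w · sin(dip) = 75 × sin 50°
t = 75 × 0.7660 = 57.453 m

57.5 m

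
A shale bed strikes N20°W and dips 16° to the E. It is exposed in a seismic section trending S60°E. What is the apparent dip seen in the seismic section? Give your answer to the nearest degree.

The strike is N20°W and the section trends S60°E; the acute angle between them is β = 40°.
tan α = tan 16° × sin 40° = 0.2867 × 0.6428 = 0.1843
apparent dip = arctan 0.1843 = 10.44°

10°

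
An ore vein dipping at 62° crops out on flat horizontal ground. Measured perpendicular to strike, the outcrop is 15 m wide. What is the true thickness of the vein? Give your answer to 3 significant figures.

13.2 m

True thickness t = w · sin(dip) = 15 × sin 62°
t = 15 × 0.8829 = 13.244 m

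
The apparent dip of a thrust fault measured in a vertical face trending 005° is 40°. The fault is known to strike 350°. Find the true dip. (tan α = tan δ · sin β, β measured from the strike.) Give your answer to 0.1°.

72.9°

The section is 15° from the strike.
tan(true dip) = tan 40° / sin 15° = 3.2420
δ = arctan(3.2420) = 72.86°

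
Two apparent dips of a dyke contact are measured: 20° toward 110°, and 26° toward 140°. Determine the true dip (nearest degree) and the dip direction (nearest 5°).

true dip 27°, dip direction 155°

The two traces are lines in the plane: v₁ = (sin 110°·cos 20°, cos 110°·cos 20°, −sin 20°), v₂ = (sin 140°·cos 26°, cos 140°·cos 26°, −sin 26°).
n = v₁ × v₂ = (0.095, -0.189, 0.422) (taken with n_z > 0).
True dip = arccos(n_z / |n|) = arccos(0.8939) = 26.6°.
Dip direction = azimuth of (n_x, n_y) = atan2(0.095, -0.189) = 153°.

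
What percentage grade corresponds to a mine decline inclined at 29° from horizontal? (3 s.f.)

55.4%

grade % = 100 × tan 29° = 100 × 0.5543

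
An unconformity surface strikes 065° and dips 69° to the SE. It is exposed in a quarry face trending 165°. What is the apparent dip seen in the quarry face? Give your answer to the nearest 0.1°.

68.7°

Angle between strike (065°) and section (165°): β = 80°.
tan(apparent dip) = tan 69° · sin 80° = 2.5655
α = arctan(2.5655) = 68.70°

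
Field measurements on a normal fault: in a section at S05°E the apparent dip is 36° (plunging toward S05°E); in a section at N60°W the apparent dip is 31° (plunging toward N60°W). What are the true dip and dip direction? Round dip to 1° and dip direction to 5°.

Represent each trace as a vector plunging at its apparent dip toward its trend (east-north-up frame): v₁ = (0.071, -0.806, -0.588), v₂ = (-0.742, 0.429, -0.515).
Cross product v₁ × v₂ gives the pole to the plane: n ∝ (-0.667, -0.473, 0.568).
Dip δ = arctan(|n_h|/n_z) = arctan(0.817/0.568) = 55.2°.
The horizontal component of n points toward azimuth atan2(n_x, n_y) = 235°, the dip direction.

true dip 55°, dip direction 235°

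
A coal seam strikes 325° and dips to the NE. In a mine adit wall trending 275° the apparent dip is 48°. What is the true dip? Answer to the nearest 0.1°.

The section is 50° from the strike.
tan δ = tan α / sin β = tan 48° / sin 50° = 1.1106 / 0.7660 = 1.4498
true dip = arctan 1.4498 = 55.40°

55.4°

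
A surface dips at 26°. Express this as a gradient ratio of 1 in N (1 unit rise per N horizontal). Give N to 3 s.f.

1 : N means tan θ = 1/N, so N = 1/tan 26° = 1/0.4877

1 in 2.05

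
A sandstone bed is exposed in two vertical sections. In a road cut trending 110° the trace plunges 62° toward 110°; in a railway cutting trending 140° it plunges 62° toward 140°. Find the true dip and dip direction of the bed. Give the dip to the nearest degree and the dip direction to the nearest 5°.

The two traces are lines in the plane: v₁ = (sin 110°·cos 62°, cos 110°·cos 62°, −sin 62°), v₂ = (sin 140°·cos 62°, cos 140°·cos 62°, −sin 62°).
n = v₁ × v₂ = (0.176, -0.123, 0.110) (taken with n_z > 0).
True dip = arccos(n_z / |n|) = arccos(0.4569) = 62.8°.
Dip direction = azimuth of (n_x, n_y) = atan2(0.176, -0.123) = 125°.

true dip 63°, dip direction 125°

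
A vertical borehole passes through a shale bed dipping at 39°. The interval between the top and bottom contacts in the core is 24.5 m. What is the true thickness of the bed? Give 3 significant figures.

True thickness t = h · cos(dip) = 24.5 × cos 39°
t = 24.5 × 0.7771 = 19.040 m

19.0 m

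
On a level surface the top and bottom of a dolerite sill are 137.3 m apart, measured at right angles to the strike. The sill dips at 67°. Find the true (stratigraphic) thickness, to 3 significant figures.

True thickness t = w · sin(dip) = 137.3 × sin 67°
t = 137.3 × 0.9205 = 126.385 m

126 m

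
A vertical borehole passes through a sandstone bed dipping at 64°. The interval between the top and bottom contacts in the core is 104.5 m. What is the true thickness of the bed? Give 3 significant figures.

45.8 m

True thickness t = h · cos(dip) = 104.5 × cos 64°
t = 104.5 × 0.4384 = 45.810 m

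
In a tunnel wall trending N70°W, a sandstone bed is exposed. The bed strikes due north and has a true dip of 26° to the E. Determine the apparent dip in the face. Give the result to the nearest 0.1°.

The strike is due north and the section trends N70°W; the acute angle between them is β = 70°.
tan(apparent dip) = tan 26° · sin 70° = 0.4583
apparent dip = arctan 0.4583 = 24.62°

24.6°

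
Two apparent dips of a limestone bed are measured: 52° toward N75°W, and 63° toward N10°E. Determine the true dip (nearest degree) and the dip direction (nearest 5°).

Each apparent-dip line lies in the plane. As unit vectors (x east, y north, z up), v₁ plunges 52°→N75°W and v₂ plunges 63°→N10°E.
n = v₁ × v₂ = (-0.210, 0.592, 0.278) (taken with n_z > 0).
tan δ = √(n_x²+n_y²)/n_z = 0.628/0.278, so δ = 66.1°.
Dip direction = atan2(-0.210, 0.592) = 340° (azimuth of n's horizontal projection).

true dip 66°, dip direction 340°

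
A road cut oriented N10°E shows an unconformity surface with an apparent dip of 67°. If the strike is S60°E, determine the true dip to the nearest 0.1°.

68.3°

β = acute angle between strike S60°E and section N10°E = 70°.
tan(true dip) = tan 67° / sin 70° = 2.5070
δ = arctan(2.5070) = 68.25°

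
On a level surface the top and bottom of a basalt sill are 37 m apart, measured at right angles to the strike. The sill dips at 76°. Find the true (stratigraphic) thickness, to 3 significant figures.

True thickness t = w · sin(dip) = 37 × sin 76°
t = 37 × 0.9703 = 35.901 m

35.9 m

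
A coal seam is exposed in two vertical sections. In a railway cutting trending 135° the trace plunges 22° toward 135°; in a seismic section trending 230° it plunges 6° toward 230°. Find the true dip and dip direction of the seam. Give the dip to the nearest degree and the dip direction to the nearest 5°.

true dip 23°, dip direction 155°

Each apparent-dip line lies in the plane. As unit vectors (x east, y north, z up), v₁ plunges 22°→135° and v₂ plunges 6°→230°.
n = v₁ × v₂ = (0.171, -0.354, 0.919) (taken with n_z > 0).
Dip δ = arctan(|n_h|/n_z) = arctan(0.393/0.919) = 23.2°.
The horizontal component of n points toward azimuth atan2(n_x, n_y) = 154°, the dip direction.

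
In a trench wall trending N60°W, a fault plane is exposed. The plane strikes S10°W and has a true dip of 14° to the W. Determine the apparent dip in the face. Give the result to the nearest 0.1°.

13.2°

The section lies 70° from the strike.
tan(apparent dip) = tan 14° · sin 70° = 0.2343
apparent dip = arctan 0.2343 = 13.19°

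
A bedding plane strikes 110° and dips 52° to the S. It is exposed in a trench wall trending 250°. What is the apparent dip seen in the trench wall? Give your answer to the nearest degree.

39°

The strike is 110° and the section trends 250°; the acute angle between them is β = 40°.
tan α = tan 52° × sin 40° = 1.2799 × 0.6428 = 0.8227
apparent dip = arctan 0.8227 = 39.45°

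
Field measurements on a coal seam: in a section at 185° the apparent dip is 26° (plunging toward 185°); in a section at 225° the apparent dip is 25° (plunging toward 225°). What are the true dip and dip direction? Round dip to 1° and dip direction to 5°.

true dip 27°, dip direction 200°

Represent each trace as a vector plunging at its apparent dip toward its trend (east-north-up frame): v₁ = (-0.078, -0.895, -0.438), v₂ = (-0.641, -0.641, -0.423).
The plane normal is n = v₁ × v₂ ∝ (-0.097, -0.248, 0.524).
Dip δ = arctan(|n_h|/n_z) = arctan(0.266/0.524) = 27.0°.
Dip direction = atan2(-0.097, -0.248) = 201° (azimuth of n's horizontal projection).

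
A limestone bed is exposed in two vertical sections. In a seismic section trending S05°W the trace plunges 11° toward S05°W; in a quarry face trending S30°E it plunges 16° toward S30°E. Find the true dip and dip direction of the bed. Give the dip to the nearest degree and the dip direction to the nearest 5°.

true dip 16°, dip direction 135°

The two traces are lines in the plane: v₁ = (sin 185°·cos 11°, cos 185°·cos 11°, −sin 11°), v₂ = (sin 150°·cos 16°, cos 150°·cos 16°, −sin 16°).
n = v₁ × v₂ = (0.111, -0.115, 0.541) (taken with n_z > 0).
True dip = arccos(n_z / |n|) = arccos(0.9591) = 16.5°.
The horizontal component of n points toward azimuth atan2(n_x, n_y) = 136°, the dip direction.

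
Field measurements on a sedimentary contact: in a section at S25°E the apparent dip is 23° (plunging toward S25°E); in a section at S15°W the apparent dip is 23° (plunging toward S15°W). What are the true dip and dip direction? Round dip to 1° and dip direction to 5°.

true dip 24°, dip direction 175°

The two traces are lines in the plane: v₁ = (sin 155°·cos 23°, cos 155°·cos 23°, −sin 23°), v₂ = (sin 195°·cos 23°, cos 195°·cos 23°, −sin 23°).
n = v₁ × v₂ = (0.021, -0.245, 0.545) (taken with n_z > 0).
tan δ = √(n_x²+n_y²)/n_z = 0.246/0.545, so δ = 24.3°.
Dip direction = azimuth of (n_x, n_y) = atan2(0.021, -0.245) = 175°.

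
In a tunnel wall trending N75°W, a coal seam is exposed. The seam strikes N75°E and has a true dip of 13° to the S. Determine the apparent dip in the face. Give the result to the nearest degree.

7°

Angle between strike (N75°E) and section (N75°W): β = 30°.
tan(apparent dip) = tan 13° · sin 30° = 0.1154
α = arctan(0.1154) = 6.58°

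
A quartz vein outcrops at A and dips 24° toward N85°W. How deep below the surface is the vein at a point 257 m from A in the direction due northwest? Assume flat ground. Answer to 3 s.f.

The hole lies 40° from the dip direction, so the down-dip offset is 257 × cos 40° = 196.87 m.
Depth = down-dip offset × tan(dip) = 196.87 × tan 24° = 196.87 × 0.4452
Depth = 87.65 m

87.7 m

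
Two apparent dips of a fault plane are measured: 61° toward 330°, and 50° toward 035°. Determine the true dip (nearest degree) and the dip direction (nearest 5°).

Each apparent-dip line lies in the plane. As unit vectors (x east, y north, z up), v₁ plunges 61°→330° and v₂ plunges 50°→035°.
n = v₁ × v₂ = (-0.139, 0.508, 0.282) (taken with n_z > 0).
Dip δ = arctan(|n_h|/n_z) = arctan(0.527/0.282) = 61.8°.
Dip direction = atan2(-0.139, 0.508) = 345° (azimuth of n's horizontal projection).

true dip 62°, dip direction 345°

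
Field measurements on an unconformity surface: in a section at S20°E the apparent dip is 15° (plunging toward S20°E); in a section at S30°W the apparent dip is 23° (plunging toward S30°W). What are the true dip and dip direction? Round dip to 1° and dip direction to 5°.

Represent each trace as a vector plunging at its apparent dip toward its trend (east-north-up frame): v₁ = (0.330, -0.908, -0.259), v₂ = (-0.460, -0.797, -0.391).
Cross product v₁ × v₂ gives the pole to the plane: n ∝ (-0.148, -0.248, 0.681).
True dip = arccos(n_z / |n|) = arccos(0.9205) = 23.0°.
Dip direction = atan2(-0.148, -0.248) = 211° (azimuth of n's horizontal projection).

true dip 23°, dip direction 210°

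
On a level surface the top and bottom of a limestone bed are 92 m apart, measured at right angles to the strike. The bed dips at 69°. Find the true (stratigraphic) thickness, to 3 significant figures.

85.9 m

True thickness t = w · sin(dip) = 92 × sin 69°
t = 92 × 0.9336 = 85.889 m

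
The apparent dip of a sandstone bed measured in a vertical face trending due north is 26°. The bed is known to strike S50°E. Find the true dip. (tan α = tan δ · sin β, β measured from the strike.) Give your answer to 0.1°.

β = acute angle between strike S50°E and section due north = 50°.
tan(true dip) = tan 26° / sin 50° = 0.6367
δ = arctan(0.6367) = 32.48°

32.5°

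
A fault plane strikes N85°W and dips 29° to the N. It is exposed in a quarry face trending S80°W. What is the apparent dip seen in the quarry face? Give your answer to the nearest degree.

8°

Angle between strike (N85°W) and section (S80°W): β = 15°.
tan(apparent dip) = tan 29° · sin 15° = 0.1435
apparent dip = arctan 0.1435 = 8.16°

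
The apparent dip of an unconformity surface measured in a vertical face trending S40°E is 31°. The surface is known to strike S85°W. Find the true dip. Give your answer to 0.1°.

β = acute angle between strike S85°W and section S40°E = 55°.
tan(true dip) = tan 31° / sin 55° = 0.7335
true dip = arctan 0.7335 = 36.26°

36.3°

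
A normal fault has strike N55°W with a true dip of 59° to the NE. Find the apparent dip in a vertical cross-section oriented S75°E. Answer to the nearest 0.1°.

The strike is N55°W and the section trends S75°E; the acute angle between them is β = 20°.
tan α = tan 59° × sin 20° = 1.6643 × 0.3420 = 0.5692
α = arctan(0.5692) = 29.65°

29.6°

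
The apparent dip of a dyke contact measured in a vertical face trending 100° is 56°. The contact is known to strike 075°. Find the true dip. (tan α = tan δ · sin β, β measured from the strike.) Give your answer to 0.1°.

β = acute angle between strike 075° and section 100° = 25°.
tan(true dip) = tan 56° / sin 25° = 3.5080
true dip = arctan 3.5080 = 74.09°

74.1°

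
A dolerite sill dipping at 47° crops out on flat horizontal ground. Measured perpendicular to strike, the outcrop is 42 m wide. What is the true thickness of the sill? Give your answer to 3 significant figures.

True thickness t = w · sin(dip) = 42 × sin 47°
t = 42 × 0.7314 = 30.717 m

30.7 m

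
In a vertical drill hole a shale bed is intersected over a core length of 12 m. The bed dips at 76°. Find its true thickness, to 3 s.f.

2.90 m

True thickness t = h · cos(dip) = 12 × cos 76°
t = 12 × 0.2419 = 2.903 m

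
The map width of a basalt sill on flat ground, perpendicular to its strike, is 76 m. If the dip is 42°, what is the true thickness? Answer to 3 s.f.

True thickness t = w · sin(dip) = 76 × sin 42°
t = 76 × 0.6691 = 50.854 m

50.9 m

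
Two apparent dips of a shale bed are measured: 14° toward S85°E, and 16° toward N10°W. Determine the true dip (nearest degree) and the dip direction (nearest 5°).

true dip 24°, dip direction 040°

The two traces are lines in the plane: v₁ = (sin 95°·cos 14°, cos 95°·cos 14°, −sin 14°), v₂ = (sin 350°·cos 16°, cos 350°·cos 16°, −sin 16°).
Cross product v₁ × v₂ gives the pole to the plane: n ∝ (0.252, 0.307, 0.901).
tan δ = √(n_x²+n_y²)/n_z = 0.397/0.901, so δ = 23.8°.
Dip direction = atan2(0.252, 0.307) = 39° (azimuth of n's horizontal projection).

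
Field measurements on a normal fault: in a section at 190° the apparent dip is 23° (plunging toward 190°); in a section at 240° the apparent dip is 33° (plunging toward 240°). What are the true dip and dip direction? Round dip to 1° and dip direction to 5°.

true dip 33°, dip direction 240°

The two traces are lines in the plane: v₁ = (sin 190°·cos 23°, cos 190°·cos 23°, −sin 23°), v₂ = (sin 240°·cos 33°, cos 240°·cos 33°, −sin 33°).
The plane normal is n = v₁ × v₂ ∝ (-0.330, -0.197, 0.591).
Dip δ = arctan(|n_h|/n_z) = arctan(0.384/0.591) = 33.0°.
Dip direction = atan2(-0.330, -0.197) = 239° (azimuth of n's horizontal projection).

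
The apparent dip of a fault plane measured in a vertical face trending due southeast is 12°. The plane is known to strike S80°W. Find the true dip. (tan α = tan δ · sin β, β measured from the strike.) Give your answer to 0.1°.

14.5°

β = acute angle between strike S80°W and section due southeast = 55°.
tan(true dip) = tan 12° / sin 55° = 0.2595
true dip = arctan 0.2595 = 14.55°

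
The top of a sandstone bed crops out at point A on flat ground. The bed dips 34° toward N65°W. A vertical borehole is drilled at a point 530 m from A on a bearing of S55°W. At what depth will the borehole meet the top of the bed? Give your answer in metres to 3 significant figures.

179 m

The hole lies 60° from the dip direction, so the down-dip offset is 530 × cos 60° = 265.00 m.
Depth = down-dip offset × tan(dip) = 265.00 × tan 34° = 265.00 × 0.6745
Depth = 178.74 m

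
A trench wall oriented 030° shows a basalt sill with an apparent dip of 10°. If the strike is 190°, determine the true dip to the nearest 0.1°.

The section is 20° from the strike.
tan(true dip) = tan 10° / sin 20° = 0.5155
true dip = arctan 0.5155 = 27.27°

27.3°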